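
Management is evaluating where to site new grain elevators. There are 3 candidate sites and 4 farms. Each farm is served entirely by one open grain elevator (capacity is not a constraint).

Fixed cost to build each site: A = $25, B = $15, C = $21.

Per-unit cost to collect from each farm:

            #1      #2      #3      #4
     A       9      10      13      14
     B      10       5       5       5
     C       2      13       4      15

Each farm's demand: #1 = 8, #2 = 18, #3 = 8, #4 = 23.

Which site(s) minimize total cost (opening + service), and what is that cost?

Open B and C; minimum total cost 289.

For any fixed open set, each farm goes to its cheapest open site; total = fixed + service.
{B, C}: #1→C 2·8=16, #2→B 5·18=90, #3→C 4·8=32, #4→B 5·23=115. Service 253; fixed 36; total 289.
{A, B, C}: service 253 + fixed 61 = 314
{B}: service 325 + fixed 15 = 340
No other subset beats 289.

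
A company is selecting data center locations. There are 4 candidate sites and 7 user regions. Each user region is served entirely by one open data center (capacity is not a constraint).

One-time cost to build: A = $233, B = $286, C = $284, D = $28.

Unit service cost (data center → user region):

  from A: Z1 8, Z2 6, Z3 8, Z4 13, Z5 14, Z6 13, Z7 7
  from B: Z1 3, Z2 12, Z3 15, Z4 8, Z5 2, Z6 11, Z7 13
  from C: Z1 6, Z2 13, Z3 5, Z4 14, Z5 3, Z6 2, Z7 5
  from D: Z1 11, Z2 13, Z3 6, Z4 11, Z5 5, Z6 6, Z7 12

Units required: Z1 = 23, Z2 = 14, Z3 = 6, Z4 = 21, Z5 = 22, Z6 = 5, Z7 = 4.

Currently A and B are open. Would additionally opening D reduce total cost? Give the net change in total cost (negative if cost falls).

Current service cost with {A, B}: 496.
Adding D: each user region re-picks its cheapest; new service cost 459, saving 37.
Extra fixed cost: 28. Net change = 28 − 37 = -9.
(Totals: 1015 → 1006.)

Yes — net change −9 (cost falls by 9).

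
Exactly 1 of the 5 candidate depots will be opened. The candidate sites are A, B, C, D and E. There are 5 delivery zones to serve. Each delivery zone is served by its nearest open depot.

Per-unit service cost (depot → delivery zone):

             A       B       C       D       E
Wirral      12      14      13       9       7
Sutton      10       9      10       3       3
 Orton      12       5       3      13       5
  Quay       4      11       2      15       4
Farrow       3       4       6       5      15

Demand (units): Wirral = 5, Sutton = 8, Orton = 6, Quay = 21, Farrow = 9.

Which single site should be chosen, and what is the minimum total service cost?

Choose C only; total service cost 259.

With exactly 1 open, each delivery zone uses its cheapest among the chosen.
{C}: Wirral→C 13·5=65, Sutton→C 10·8=80, Orton→C 3·6=18, Quay→C 2·21=42, Farrow→C 6·9=54. Service cost 259.
{E}: service cost 308
{A}: service cost 323
Among all 5 size-1 choices, {C} is lowest.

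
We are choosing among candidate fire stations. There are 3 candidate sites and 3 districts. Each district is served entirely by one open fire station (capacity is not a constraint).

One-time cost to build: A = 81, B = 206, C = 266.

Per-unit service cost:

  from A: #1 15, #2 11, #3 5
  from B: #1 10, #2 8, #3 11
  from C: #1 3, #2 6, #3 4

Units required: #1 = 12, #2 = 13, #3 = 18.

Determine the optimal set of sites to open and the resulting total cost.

For any fixed open set, each district goes to its cheapest open site; total = fixed + service.
{C}: #1→C 3·12=36, #2→C 6·13=78, #3→C 4·18=72. Service 186; fixed 266; total 452.
{A}: service 413 + fixed 81 = 494
{A, C}: service 186 + fixed 347 = 533
{A, B, C}: service 186 + fixed 553 = 739
No other subset beats 452.

Open C only; minimum total cost 452.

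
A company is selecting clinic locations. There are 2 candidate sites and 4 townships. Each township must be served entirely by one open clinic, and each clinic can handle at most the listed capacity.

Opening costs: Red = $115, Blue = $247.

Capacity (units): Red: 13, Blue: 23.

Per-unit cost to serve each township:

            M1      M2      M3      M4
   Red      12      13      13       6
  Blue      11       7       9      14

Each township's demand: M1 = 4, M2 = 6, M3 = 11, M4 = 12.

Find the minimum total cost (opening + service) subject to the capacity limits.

Minimum total cost: 619

Open {Red, Blue}: M1→Blue 11·4=44, M2→Blue 7·6=42, M3→Blue 9·11=99, M4→Red 6·12=72.
Loads: Red carries 12/13, Blue carries 21/23. Service 257; fixed 362; total 619.
Next best feasible plan costs 755.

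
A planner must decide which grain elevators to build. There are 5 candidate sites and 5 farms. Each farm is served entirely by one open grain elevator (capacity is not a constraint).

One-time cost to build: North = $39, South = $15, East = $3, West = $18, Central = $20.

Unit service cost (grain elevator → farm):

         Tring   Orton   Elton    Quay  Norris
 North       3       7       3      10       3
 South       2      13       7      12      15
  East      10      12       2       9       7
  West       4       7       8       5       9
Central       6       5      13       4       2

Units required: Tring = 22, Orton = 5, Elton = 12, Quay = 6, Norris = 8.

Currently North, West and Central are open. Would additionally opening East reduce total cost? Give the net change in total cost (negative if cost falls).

Yes — net change −9 (cost falls by 9).

Current service cost with {North, West, Central}: 167.
Adding East: each farm re-picks its cheapest; new service cost 155, saving 12.
Extra fixed cost: 3. Net change = 3 − 12 = -9.
(Totals: 244 → 235.)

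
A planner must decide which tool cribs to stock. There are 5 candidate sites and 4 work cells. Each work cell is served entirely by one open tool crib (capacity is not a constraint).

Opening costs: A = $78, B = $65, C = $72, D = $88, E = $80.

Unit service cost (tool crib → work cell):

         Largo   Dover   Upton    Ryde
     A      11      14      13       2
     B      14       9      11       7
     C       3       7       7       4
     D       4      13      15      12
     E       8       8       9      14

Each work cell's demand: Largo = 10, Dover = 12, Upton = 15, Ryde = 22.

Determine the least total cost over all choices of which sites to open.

Minimum total cost: 379

For any fixed open set, each work cell goes to its cheapest open site; total = fixed + service.
{C}: Largo→C 3·10=30, Dover→C 7·12=84, Upton→C 7·15=105, Ryde→C 4·22=88. Service 307; fixed 72; total 379.
{A, C}: Largo→C 3·10=30, Dover→C 7·12=84, Upton→C 7·15=105, Ryde→A 2·22=44. Service 263; fixed 150; total 413.
{B, C}: service 307 + fixed 137 = 444
{A, B, C, D, E}: service 263 + fixed 383 = 646
No other subset beats 379.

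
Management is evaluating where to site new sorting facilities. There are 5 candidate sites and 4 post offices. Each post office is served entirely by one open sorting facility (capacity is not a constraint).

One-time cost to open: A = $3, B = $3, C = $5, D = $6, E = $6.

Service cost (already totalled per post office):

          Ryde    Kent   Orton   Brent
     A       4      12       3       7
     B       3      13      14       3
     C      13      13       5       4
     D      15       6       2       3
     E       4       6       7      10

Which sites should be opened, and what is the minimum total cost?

For any fixed open set, each post office goes to its cheapest open site; total = fixed + service.
{B, D}: Ryde→B 3, Kent→D 6, Orton→D 2, Brent→B 3. Service 14; fixed 9; total 23.
{A, D}: Ryde→A 4, Kent→D 6, Orton→D 2, Brent→D 3. Service 15; fixed 9; total 24.
{A, B, D}: Ryde→B 3, Kent→D 6, Orton→D 2, Brent→B 3. Service 14; fixed 12; total 26.
{A, B, C, D, E}: Ryde→B 3, Kent→D 6, Orton→D 2, Brent→B 3. Service 14; fixed 23; total 37.
No other subset beats 23.

Open B and D; minimum total cost 23.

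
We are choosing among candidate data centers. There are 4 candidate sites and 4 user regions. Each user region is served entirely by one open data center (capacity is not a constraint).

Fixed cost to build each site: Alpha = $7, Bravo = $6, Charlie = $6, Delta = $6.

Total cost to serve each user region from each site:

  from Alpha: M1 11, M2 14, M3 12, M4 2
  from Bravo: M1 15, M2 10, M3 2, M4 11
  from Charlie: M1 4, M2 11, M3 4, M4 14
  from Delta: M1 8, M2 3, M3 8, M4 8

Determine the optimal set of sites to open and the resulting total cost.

For any fixed open set, each user region goes to its cheapest open site; total = fixed + service.
{Charlie, Delta}: M1→Charlie 4, M2→Delta 3, M3→Charlie 4, M4→Delta 8. Service 19; fixed 12; total 31.
{Alpha, Charlie, Delta}: service 13 + fixed 19 = 32
{Bravo, Delta}: M1→Delta 8, M2→Delta 3, M3→Bravo 2, M4→Delta 8. Service 21; fixed 12; total 33.
{Alpha, Bravo, Charlie, Delta}: service 11 + fixed 25 = 36
(All 15 nonempty subsets were checked; Charlie and Delta is lowest.)

Open Charlie and Delta; minimum total cost 31.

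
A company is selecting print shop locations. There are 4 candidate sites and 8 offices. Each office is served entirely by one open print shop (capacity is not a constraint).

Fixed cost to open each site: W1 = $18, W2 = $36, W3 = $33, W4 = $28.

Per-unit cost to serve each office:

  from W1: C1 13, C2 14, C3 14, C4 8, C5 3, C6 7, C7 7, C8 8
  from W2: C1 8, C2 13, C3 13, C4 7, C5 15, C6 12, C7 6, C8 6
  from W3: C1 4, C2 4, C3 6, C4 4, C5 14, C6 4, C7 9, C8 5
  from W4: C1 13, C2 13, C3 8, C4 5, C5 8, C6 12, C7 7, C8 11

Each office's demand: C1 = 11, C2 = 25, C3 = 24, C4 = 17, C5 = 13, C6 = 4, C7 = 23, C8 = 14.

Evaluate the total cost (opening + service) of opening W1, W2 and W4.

Total cost: 1061

Each office is assigned to its cheapest site among the open ones.
{W1, W2, W4}: C1→W2 8·11=88, C2→W2 13·25=325, C3→W4 8·24=192, C4→W4 5·17=85, C5→W1 3·13=39, C6→W1 7·4=28, C7→W2 6·23=138, C8→W2 6·14=84. Service 979; fixed 82; total 1061.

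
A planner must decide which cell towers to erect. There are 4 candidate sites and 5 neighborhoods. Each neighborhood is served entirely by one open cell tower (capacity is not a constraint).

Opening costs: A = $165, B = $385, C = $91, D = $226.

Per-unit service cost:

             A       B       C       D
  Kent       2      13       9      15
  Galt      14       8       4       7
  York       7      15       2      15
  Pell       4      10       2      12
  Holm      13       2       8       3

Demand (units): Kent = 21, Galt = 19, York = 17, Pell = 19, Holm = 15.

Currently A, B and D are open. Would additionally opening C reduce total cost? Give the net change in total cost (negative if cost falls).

Current service cost with {A, B, D}: 400.
Adding C: each neighborhood re-picks its cheapest; new service cost 220, saving 180.
Extra fixed cost: 91. Net change = 91 − 180 = -89.
(Totals: 1176 → 1087.)

Yes — net change −89 (cost falls by 89).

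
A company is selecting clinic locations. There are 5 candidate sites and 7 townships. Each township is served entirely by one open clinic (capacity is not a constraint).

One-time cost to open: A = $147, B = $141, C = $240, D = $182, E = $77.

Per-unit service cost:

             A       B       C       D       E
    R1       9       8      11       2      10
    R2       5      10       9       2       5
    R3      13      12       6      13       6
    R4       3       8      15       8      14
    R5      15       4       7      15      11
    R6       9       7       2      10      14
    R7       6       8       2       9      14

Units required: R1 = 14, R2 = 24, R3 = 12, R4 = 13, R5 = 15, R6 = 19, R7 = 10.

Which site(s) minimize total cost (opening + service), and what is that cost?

For any fixed open set, each township goes to its cheapest open site; total = fixed + service.
{C, D}: R1→D 2·14=28, R2→D 2·24=48, R3→C 6·12=72, R4→D 8·13=104, R5→C 7·15=105, R6→C 2·19=38, R7→C 2·10=20. Service 415; fixed 422; total 837.
{B, E}: service 681 + fixed 218 = 899
{A, C}: service 520 + fixed 387 = 907
{A, B, C, D, E}: R1→D 2·14=28, R2→D 2·24=48, R3→C 6·12=72, R4→A 3·13=39, R5→B 4·15=60, R6→C 2·19=38, R7→C 2·10=20. Service 305; fixed 787; total 1092.
No other subset beats 837.

Open C and D; minimum total cost 837.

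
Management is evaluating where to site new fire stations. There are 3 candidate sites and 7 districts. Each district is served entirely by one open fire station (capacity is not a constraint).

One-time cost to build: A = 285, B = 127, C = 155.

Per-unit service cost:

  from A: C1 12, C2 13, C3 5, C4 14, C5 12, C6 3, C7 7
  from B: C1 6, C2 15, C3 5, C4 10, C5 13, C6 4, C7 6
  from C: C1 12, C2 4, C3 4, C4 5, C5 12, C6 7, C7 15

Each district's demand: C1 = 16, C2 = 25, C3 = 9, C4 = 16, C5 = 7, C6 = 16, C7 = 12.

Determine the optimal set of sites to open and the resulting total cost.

Open B and C; minimum total cost 814.

For any fixed open set, each district goes to its cheapest open site; total = fixed + service.
{B, C}: C1→B 6·16=96, C2→C 4·25=100, C3→C 4·9=36, C4→C 5·16=80, C5→C 12·7=84, C6→B 4·16=64, C7→B 6·12=72. Service 532; fixed 282; total 814.
{C}: C1→C 12·16=192, C2→C 4·25=100, C3→C 4·9=36, C4→C 5·16=80, C5→C 12·7=84, C6→C 7·16=112, C7→C 15·12=180. Service 784; fixed 155; total 939.
{B}: C1→B 6·16=96, C2→B 15·25=375, C3→B 5·9=45, C4→B 10·16=160, C5→B 13·7=91, C6→B 4·16=64, C7→B 6·12=72. Service 903; fixed 127; total 1030.
{A, B, C}: C1→B 6·16=96, C2→C 4·25=100, C3→C 4·9=36, C4→C 5·16=80, C5→A 12·7=84, C6→A 3·16=48, C7→B 6·12=72. Service 516; fixed 567; total 1083.
(All 7 nonempty subsets were checked; B and C is lowest.)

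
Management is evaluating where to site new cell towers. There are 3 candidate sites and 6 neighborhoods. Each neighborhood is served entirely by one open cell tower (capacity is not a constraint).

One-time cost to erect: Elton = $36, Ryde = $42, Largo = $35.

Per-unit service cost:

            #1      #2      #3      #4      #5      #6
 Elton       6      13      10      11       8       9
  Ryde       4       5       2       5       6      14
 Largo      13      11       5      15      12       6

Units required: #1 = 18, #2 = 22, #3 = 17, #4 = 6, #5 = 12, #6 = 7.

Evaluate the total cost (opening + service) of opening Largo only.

Total cost: 872

Each neighborhood is assigned to its cheapest site among the open ones.
{Largo}: #1→Largo 13·18=234, #2→Largo 11·22=242, #3→Largo 5·17=85, #4→Largo 15·6=90, #5→Largo 12·12=144, #6→Largo 6·7=42. Service 837; fixed 35; total 872.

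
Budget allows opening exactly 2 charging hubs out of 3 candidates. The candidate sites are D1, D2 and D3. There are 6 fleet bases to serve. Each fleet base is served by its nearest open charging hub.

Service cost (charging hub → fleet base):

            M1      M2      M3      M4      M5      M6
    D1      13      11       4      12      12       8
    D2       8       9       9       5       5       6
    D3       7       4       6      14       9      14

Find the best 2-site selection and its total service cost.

Choose D2 and D3; total service cost 33.

With exactly 2 open, each fleet base uses its cheapest among the chosen.
{D2, D3}: M1→D3 7, M2→D3 4, M3→D3 6, M4→D2 5, M5→D2 5, M6→D2 6. Service cost 33.
{D1, D2}: service cost 37
{D1, D3}: service cost 44
Among all 3 size-2 choices, {D2, D3} is lowest.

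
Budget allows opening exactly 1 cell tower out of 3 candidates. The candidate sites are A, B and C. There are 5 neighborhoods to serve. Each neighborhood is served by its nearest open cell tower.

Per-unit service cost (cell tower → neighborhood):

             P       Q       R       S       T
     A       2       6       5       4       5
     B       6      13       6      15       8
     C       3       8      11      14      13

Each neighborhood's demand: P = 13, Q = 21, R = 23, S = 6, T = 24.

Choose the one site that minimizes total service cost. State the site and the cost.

With exactly 1 open, each neighborhood uses its cheapest among the chosen.
{A}: P→A 2·13=26, Q→A 6·21=126, R→A 5·23=115, S→A 4·6=24, T→A 5·24=120. Service cost 411.
{B}: service cost 771
{C}: service cost 856
Among all 3 size-1 choices, {A} is lowest.

Choose A only; total service cost 411.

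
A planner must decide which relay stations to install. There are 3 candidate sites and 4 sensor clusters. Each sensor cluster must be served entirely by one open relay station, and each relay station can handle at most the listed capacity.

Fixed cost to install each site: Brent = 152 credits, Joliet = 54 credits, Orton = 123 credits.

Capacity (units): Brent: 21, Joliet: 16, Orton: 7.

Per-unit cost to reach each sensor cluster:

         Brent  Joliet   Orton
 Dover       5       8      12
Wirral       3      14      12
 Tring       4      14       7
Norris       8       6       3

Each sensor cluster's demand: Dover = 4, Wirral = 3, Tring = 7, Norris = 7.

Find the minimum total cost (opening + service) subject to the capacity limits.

Open {Brent}: Dover→Brent 5·4=20, Wirral→Brent 3·3=9, Tring→Brent 4·7=28, Norris→Brent 8·7=56.
Loads: Brent carries 21/21. Service 113; fixed 152; total 265.
Next best feasible plan costs 305.

Minimum total cost: 265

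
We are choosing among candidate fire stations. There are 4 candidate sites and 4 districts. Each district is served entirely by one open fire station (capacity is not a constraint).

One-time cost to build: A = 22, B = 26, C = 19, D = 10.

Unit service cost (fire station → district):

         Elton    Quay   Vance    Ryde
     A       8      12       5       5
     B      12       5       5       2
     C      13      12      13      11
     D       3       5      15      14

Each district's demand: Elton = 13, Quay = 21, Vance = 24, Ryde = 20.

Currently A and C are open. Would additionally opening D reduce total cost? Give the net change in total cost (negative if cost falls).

Yes — net change −202 (cost falls by 202).

Current service cost with {A, C}: 576.
Adding D: each district re-picks its cheapest; new service cost 364, saving 212.
Extra fixed cost: 10. Net change = 10 − 212 = -202.
(Totals: 617 → 415.)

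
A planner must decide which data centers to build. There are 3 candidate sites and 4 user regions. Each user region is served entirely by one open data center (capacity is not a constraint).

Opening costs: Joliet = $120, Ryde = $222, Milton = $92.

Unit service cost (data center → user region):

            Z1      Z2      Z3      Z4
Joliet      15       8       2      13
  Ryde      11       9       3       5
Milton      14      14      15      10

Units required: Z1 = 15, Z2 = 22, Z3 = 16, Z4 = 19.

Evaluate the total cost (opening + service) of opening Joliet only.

Each user region is assigned to its cheapest site among the open ones.
{Joliet}: Z1→Joliet 15·15=225, Z2→Joliet 8·22=176, Z3→Joliet 2·16=32, Z4→Joliet 13·19=247. Service 680; fixed 120; total 800.

Total cost: 800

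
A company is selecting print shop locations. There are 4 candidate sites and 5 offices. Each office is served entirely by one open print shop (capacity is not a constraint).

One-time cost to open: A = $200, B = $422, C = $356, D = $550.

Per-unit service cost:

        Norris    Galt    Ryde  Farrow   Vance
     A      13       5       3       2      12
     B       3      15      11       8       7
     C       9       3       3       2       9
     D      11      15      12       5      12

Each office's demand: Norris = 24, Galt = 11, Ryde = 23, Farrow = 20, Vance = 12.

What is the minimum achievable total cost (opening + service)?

For any fixed open set, each office goes to its cheapest open site; total = fixed + service.
{A}: Norris→A 13·24=312, Galt→A 5·11=55, Ryde→A 3·23=69, Farrow→A 2·20=40, Vance→A 12·12=144. Service 620; fixed 200; total 820.
{C}: Norris→C 9·24=216, Galt→C 3·11=33, Ryde→C 3·23=69, Farrow→C 2·20=40, Vance→C 9·12=108. Service 466; fixed 356; total 822.
{A, B}: service 320 + fixed 622 = 942
{A, B, C, D}: service 298 + fixed 1528 = 1826
(All 15 nonempty subsets were checked; A only is lowest.)

Minimum total cost: 820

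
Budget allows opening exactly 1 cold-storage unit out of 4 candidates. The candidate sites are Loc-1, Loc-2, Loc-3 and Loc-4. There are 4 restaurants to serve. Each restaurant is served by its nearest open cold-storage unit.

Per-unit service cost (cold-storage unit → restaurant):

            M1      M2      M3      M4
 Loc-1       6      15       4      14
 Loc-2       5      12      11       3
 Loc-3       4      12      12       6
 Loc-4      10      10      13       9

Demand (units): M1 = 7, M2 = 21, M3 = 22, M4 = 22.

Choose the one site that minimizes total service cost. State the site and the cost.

With exactly 1 open, each restaurant uses its cheapest among the chosen.
{Loc-2}: M1→Loc-2 5·7=35, M2→Loc-2 12·21=252, M3→Loc-2 11·22=242, M4→Loc-2 3·22=66. Service cost 595.
{Loc-3}: service cost 676
{Loc-1}: service cost 753
Among all 4 size-1 choices, {Loc-2} is lowest.

Choose Loc-2 only; total service cost 595.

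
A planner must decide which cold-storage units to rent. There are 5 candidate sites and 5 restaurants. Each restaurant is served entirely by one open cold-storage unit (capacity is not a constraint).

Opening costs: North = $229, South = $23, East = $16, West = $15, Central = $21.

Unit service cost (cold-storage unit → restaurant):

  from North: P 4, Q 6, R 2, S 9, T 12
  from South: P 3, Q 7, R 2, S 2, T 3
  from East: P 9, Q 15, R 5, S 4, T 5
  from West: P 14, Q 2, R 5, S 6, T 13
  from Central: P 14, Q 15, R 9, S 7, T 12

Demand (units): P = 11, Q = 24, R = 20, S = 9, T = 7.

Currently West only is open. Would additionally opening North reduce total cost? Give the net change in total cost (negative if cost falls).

No — net change +52 (cost rises by 52).

Current service cost with {West}: 447.
Adding North: each restaurant re-picks its cheapest; new service cost 270, saving 177.
Extra fixed cost: 229. Net change = 229 − 177 = 52.
(Totals: 462 → 514.)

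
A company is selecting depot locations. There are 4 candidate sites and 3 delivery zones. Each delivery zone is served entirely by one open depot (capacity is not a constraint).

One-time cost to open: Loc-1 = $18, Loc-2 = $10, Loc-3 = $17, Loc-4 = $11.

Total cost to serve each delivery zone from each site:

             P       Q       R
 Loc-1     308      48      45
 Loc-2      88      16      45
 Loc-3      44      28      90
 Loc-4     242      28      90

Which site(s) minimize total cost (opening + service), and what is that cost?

Open Loc-2 and Loc-3; minimum total cost 132.

For any fixed open set, each delivery zone goes to its cheapest open site; total = fixed + service.
{Loc-2, Loc-3}: P→Loc-3 44, Q→Loc-2 16, R→Loc-2 45. Service 105; fixed 27; total 132.
{Loc-2, Loc-3, Loc-4}: service 105 + fixed 38 = 143
{Loc-1, Loc-2, Loc-3}: P→Loc-3 44, Q→Loc-2 16, R→Loc-1 45. Service 105; fixed 45; total 150.
{Loc-1, Loc-2, Loc-3, Loc-4}: P→Loc-3 44, Q→Loc-2 16, R→Loc-1 45. Service 105; fixed 56; total 161.
(All 15 nonempty subsets were checked; Loc-2 and Loc-3 is lowest.)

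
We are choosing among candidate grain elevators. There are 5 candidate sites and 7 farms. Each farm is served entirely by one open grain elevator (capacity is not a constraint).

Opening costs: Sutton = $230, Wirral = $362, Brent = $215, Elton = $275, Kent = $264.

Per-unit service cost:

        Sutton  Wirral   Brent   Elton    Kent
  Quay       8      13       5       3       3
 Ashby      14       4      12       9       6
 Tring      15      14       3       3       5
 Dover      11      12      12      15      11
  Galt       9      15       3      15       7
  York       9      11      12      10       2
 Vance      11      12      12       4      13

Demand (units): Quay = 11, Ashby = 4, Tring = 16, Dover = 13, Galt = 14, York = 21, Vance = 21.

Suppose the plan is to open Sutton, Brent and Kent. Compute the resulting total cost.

Each farm is assigned to its cheapest site among the open ones.
{Sutton, Brent, Kent}: Quay→Kent 3·11=33, Ashby→Kent 6·4=24, Tring→Brent 3·16=48, Dover→Sutton 11·13=143, Galt→Brent 3·14=42, York→Kent 2·21=42, Vance→Sutton 11·21=231. Service 563; fixed 709; total 1272.

Total cost: 1272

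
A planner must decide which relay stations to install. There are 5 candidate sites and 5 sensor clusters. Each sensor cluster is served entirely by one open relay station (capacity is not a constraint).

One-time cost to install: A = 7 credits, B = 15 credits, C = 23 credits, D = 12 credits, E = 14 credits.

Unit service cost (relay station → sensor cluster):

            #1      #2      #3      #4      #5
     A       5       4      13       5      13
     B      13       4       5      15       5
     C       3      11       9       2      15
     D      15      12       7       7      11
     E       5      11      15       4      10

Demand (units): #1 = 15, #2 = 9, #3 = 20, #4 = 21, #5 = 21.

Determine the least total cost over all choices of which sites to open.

For any fixed open set, each sensor cluster goes to its cheapest open site; total = fixed + service.
{B, C}: #1→C 3·15=45, #2→B 4·9=36, #3→B 5·20=100, #4→C 2·21=42, #5→B 5·21=105. Service 328; fixed 38; total 366.
{A, B, C}: #1→C 3·15=45, #2→A 4·9=36, #3→B 5·20=100, #4→C 2·21=42, #5→B 5·21=105. Service 328; fixed 45; total 373.
{B, C, D}: service 328 + fixed 50 = 378
{A, B, C, D, E}: #1→C 3·15=45, #2→A 4·9=36, #3→B 5·20=100, #4→C 2·21=42, #5→B 5·21=105. Service 328; fixed 71; total 399.
No other subset beats 366.

Minimum total cost: 366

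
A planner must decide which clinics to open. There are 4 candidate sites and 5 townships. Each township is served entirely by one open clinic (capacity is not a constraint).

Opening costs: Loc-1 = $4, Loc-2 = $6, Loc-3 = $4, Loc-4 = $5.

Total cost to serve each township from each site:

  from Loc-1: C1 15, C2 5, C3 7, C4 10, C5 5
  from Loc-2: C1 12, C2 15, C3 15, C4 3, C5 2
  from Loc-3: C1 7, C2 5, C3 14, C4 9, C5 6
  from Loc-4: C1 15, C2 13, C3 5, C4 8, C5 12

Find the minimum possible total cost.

For any fixed open set, each township goes to its cheapest open site; total = fixed + service.
{Loc-2, Loc-3, Loc-4}: C1→Loc-3 7, C2→Loc-3 5, C3→Loc-4 5, C4→Loc-2 3, C5→Loc-2 2. Service 22; fixed 15; total 37.
{Loc-1, Loc-2, Loc-3}: service 24 + fixed 14 = 38
{Loc-1, Loc-2}: service 29 + fixed 10 = 39
{Loc-1, Loc-2, Loc-3, Loc-4}: service 22 + fixed 19 = 41
No other subset beats 37.

Minimum total cost: 37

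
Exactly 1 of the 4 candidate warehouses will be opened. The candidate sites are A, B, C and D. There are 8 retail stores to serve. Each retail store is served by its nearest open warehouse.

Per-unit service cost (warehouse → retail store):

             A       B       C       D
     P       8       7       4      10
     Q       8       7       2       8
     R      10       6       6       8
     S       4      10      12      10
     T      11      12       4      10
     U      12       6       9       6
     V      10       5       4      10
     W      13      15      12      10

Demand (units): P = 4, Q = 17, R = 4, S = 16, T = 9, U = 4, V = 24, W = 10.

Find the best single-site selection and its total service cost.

With exactly 1 open, each retail store uses its cheapest among the chosen.
{C}: P→C 4·4=16, Q→C 2·17=34, R→C 6·4=24, S→C 12·16=192, T→C 4·9=36, U→C 9·4=36, V→C 4·24=96, W→C 12·10=120. Service cost 554.
{B}: service cost 733
{A}: service cost 789
Among all 4 size-1 choices, {C} is lowest.

Choose C only; total service cost 554.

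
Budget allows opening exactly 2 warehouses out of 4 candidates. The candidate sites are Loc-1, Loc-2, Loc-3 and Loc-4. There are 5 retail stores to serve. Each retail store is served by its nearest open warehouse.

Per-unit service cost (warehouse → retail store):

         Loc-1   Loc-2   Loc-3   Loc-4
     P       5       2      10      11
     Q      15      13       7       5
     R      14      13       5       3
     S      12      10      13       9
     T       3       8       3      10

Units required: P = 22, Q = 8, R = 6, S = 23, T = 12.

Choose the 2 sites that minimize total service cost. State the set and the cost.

Choose Loc-2 and Loc-3; total service cost 396.

With exactly 2 open, each retail store uses its cheapest among the chosen.
{Loc-2, Loc-3}: P→Loc-2 2·22=44, Q→Loc-3 7·8=56, R→Loc-3 5·6=30, S→Loc-2 10·23=230, T→Loc-3 3·12=36. Service cost 396.
{Loc-2, Loc-4}: service cost 405
{Loc-1, Loc-4}: service cost 411
Among all 6 size-2 choices, {Loc-2, Loc-3} is lowest.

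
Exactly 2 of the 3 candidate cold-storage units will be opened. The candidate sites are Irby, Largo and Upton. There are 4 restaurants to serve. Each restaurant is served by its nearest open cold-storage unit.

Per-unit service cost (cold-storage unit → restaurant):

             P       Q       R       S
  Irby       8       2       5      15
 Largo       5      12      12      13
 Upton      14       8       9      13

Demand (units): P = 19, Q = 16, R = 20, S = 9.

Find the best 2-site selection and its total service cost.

With exactly 2 open, each restaurant uses its cheapest among the chosen.
{Irby, Largo}: P→Largo 5·19=95, Q→Irby 2·16=32, R→Irby 5·20=100, S→Largo 13·9=117. Service cost 344.
{Irby, Upton}: service cost 401
{Largo, Upton}: service cost 520
Among all 3 size-2 choices, {Irby, Largo} is lowest.

Choose Irby and Largo; total service cost 344.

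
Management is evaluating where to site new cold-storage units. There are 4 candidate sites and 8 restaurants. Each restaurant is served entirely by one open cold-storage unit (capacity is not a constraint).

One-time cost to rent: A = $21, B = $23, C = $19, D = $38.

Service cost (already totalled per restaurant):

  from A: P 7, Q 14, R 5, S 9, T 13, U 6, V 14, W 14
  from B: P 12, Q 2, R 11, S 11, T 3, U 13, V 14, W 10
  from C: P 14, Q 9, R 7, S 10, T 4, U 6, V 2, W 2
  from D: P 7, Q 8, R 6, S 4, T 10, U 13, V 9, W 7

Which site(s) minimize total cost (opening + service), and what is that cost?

Open C only; minimum total cost 73.

For any fixed open set, each restaurant goes to its cheapest open site; total = fixed + service.
{C}: P→C 14, Q→C 9, R→C 7, S→C 10, T→C 4, U→C 6, V→C 2, W→C 2. Service 54; fixed 19; total 73.
{A, C}: service 44 + fixed 40 = 84
{B, C}: service 44 + fixed 42 = 86
{A, B, C, D}: P→A 7, Q→B 2, R→A 5, S→D 4, T→B 3, U→A 6, V→C 2, W→C 2. Service 31; fixed 101; total 132.
(All 15 nonempty subsets were checked; C only is lowest.)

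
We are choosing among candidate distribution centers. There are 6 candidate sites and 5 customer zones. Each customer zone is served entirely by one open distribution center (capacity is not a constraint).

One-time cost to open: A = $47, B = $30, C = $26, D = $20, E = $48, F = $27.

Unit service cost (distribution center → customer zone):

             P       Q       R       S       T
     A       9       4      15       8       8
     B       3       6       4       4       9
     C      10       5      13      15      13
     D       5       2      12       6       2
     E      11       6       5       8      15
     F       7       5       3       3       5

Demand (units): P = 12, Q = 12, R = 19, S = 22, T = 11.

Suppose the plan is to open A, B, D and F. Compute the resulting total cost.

Total cost: 329

Each customer zone is assigned to its cheapest site among the open ones.
{A, B, D, F}: P→B 3·12=36, Q→D 2·12=24, R→F 3·19=57, S→F 3·22=66, T→D 2·11=22. Service 205; fixed 124; total 329.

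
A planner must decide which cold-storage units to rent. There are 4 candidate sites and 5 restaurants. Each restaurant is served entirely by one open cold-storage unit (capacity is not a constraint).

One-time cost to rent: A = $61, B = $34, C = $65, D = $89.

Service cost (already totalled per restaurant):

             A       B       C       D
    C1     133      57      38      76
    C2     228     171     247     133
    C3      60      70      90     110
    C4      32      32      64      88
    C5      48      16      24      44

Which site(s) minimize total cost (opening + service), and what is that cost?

For any fixed open set, each restaurant goes to its cheapest open site; total = fixed + service.
{B}: C1→B 57, C2→B 171, C3→B 70, C4→B 32, C5→B 16. Service 346; fixed 34; total 380.
{B, C}: C1→C 38, C2→B 171, C3→B 70, C4→B 32, C5→B 16. Service 327; fixed 99; total 426.
{A, B}: service 336 + fixed 95 = 431
{A, B, C, D}: C1→C 38, C2→D 133, C3→A 60, C4→A 32, C5→B 16. Service 279; fixed 249; total 528.
No other subset beats 380.

Open B only; minimum total cost 380.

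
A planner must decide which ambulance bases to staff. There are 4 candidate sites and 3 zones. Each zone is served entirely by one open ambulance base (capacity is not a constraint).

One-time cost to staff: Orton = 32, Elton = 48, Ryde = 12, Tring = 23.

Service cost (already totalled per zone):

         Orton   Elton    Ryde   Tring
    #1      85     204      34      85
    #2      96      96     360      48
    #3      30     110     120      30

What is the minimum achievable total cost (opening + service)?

For any fixed open set, each zone goes to its cheapest open site; total = fixed + service.
{Ryde, Tring}: #1→Ryde 34, #2→Tring 48, #3→Tring 30. Service 112; fixed 35; total 147.
{Orton, Ryde, Tring}: service 112 + fixed 67 = 179
{Tring}: service 163 + fixed 23 = 186
{Orton, Elton, Ryde, Tring}: service 112 + fixed 115 = 227
(All 15 nonempty subsets were checked; Ryde and Tring is lowest.)

Minimum total cost: 147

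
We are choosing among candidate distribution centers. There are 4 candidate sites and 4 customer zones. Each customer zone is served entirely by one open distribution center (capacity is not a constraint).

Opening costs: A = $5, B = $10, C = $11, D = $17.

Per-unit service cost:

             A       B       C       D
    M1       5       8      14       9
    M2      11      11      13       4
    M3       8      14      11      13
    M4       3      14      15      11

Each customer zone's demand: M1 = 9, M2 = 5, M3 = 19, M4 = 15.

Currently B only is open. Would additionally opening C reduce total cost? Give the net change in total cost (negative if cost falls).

Current service cost with {B}: 603.
Adding C: each customer zone re-picks its cheapest; new service cost 546, saving 57.
Extra fixed cost: 11. Net change = 11 − 57 = -46.
(Totals: 613 → 567.)

Yes — net change −46 (cost falls by 46).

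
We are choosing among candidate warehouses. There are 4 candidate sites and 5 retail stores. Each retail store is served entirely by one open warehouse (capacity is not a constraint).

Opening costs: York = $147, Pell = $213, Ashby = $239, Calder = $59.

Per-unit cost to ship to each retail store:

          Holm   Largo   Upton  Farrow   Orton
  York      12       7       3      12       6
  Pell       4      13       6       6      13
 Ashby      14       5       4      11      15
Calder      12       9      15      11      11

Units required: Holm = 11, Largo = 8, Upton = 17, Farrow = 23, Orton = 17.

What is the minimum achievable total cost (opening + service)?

For any fixed open set, each retail store goes to its cheapest open site; total = fixed + service.
{York, Pell}: Holm→Pell 4·11=44, Largo→York 7·8=56, Upton→York 3·17=51, Farrow→Pell 6·23=138, Orton→York 6·17=102. Service 391; fixed 360; total 751.
{York}: Holm→York 12·11=132, Largo→York 7·8=56, Upton→York 3·17=51, Farrow→York 12·23=276, Orton→York 6·17=102. Service 617; fixed 147; total 764.
{York, Calder}: service 594 + fixed 206 = 800
{York, Pell, Ashby, Calder}: Holm→Pell 4·11=44, Largo→Ashby 5·8=40, Upton→York 3·17=51, Farrow→Pell 6·23=138, Orton→York 6·17=102. Service 375; fixed 658; total 1033.
(All 15 nonempty subsets were checked; York and Pell is lowest.)

Minimum total cost: 751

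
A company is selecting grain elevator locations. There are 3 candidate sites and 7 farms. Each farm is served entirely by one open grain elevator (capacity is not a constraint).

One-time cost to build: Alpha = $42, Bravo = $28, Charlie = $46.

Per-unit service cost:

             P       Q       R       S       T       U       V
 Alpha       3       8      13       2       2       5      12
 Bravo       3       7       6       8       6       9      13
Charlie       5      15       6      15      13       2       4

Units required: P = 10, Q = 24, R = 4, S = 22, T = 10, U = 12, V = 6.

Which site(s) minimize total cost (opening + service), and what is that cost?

For any fixed open set, each farm goes to its cheapest open site; total = fixed + service.
{Alpha, Charlie}: P→Alpha 3·10=30, Q→Alpha 8·24=192, R→Charlie 6·4=24, S→Alpha 2·22=44, T→Alpha 2·10=20, U→Charlie 2·12=24, V→Charlie 4·6=24. Service 358; fixed 88; total 446.
{Alpha, Bravo, Charlie}: P→Alpha 3·10=30, Q→Bravo 7·24=168, R→Bravo 6·4=24, S→Alpha 2·22=44, T→Alpha 2·10=20, U→Charlie 2·12=24, V→Charlie 4·6=24. Service 334; fixed 116; total 450.
{Alpha, Bravo}: P→Alpha 3·10=30, Q→Bravo 7·24=168, R→Bravo 6·4=24, S→Alpha 2·22=44, T→Alpha 2·10=20, U→Alpha 5·12=60, V→Alpha 12·6=72. Service 418; fixed 70; total 488.
{Bravo}: service 644 + fixed 28 = 672
No other subset beats 446.

Open Alpha and Charlie; minimum total cost 446.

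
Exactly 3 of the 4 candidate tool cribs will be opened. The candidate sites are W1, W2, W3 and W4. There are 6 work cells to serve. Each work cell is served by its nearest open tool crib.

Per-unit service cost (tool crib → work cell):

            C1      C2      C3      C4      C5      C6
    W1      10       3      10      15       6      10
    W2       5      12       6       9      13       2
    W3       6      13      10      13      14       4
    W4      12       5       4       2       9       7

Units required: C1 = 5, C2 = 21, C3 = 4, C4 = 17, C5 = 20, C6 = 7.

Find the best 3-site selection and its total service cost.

With exactly 3 open, each work cell uses its cheapest among the chosen.
{W1, W2, W4}: C1→W2 5·5=25, C2→W1 3·21=63, C3→W4 4·4=16, C4→W4 2·17=34, C5→W1 6·20=120, C6→W2 2·7=14. Service cost 272.
{W1, W3, W4}: service cost 291
{W2, W3, W4}: service cost 374
Among all 4 size-3 choices, {W1, W2, W4} is lowest.

Choose W1, W2 and W4; total service cost 272.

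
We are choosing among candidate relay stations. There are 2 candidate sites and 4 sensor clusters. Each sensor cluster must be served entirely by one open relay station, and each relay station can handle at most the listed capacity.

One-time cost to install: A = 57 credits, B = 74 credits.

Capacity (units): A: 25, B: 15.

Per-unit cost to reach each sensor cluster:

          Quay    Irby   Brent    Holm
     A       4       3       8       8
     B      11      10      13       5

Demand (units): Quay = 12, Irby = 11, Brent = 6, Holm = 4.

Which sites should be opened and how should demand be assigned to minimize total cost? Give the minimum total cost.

Minimum total cost: 310

Open {A, B}: Quay→A 4·12=48, Irby→A 3·11=33, Brent→B 13·6=78, Holm→B 5·4=20.
Loads: A carries 23/25, B carries 10/15. Service 179; fixed 131; total 310.
Next best feasible plan costs 357.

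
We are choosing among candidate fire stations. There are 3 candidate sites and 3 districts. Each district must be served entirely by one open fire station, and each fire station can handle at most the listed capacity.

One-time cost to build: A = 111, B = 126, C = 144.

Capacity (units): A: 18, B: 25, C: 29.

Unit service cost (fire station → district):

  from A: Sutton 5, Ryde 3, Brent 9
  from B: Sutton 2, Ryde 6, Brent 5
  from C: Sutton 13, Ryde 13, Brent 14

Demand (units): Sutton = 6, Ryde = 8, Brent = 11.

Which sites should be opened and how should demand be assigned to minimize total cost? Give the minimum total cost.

Minimum total cost: 241

Open {B}: Sutton→B 2·6=12, Ryde→B 6·8=48, Brent→B 5·11=55.
Loads: B carries 25/25. Service 115; fixed 126; total 241.
Next best feasible plan costs 328.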